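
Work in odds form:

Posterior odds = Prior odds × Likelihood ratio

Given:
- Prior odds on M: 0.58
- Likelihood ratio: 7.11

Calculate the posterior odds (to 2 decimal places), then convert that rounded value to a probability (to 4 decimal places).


Step 1: Calculate posterior odds
Posterior odds = Prior odds × LR
               = 0.58 × 7.11
               = 4.12

Step 2: Convert to probability
P(M|E) = Posterior odds / (1 + Posterior odds)
       = 4.12 / (1 + 4.12)
       = 4.12 / 5.12
       = 0.8047

The evidence increased P(M) from 0.3671 to 0.8047.


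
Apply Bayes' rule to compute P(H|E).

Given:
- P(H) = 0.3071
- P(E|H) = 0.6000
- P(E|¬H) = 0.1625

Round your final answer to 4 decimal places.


Bayes' theorem: P(H|E) = P(E|H) × P(H) / P(E)

Step 1: Calculate P(E) using law of total probability
P(E) = P(E|H)P(H) + P(E|¬H)P(¬H)
     = 0.6000 × 0.3071 + 0.1625 × 0.6929
     = 0.18426000 + 0.11259625
     = 0.29685625

Step 2: Apply Bayes' theorem
P(H|E) = P(E|H) × P(H) / P(E)
       = 0.18426000 / 0.29685625
       = 0.6207


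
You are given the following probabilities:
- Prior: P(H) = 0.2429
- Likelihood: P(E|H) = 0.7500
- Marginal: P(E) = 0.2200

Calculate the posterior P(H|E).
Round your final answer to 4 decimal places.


Using Bayes' theorem:

P(H|E) = P(E|H) × P(H) / P(E)
       = 0.7500 × 0.2429 / 0.2200
       = 0.18217500 / 0.2200
       = 0.8281

The evidence strengthens our belief in H.
Prior: 0.2429 → Posterior: 0.8281


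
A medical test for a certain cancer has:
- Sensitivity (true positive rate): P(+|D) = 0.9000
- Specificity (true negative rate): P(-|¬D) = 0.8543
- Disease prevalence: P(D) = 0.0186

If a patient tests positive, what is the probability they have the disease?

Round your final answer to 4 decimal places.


Let D = has disease, + = positive test

Given:
- P(D) = 0.0186 (prevalence)
- P(+|D) = 0.9000 (sensitivity)
- P(-|¬D) = 0.8543 (specificity)
- P(+|¬D) = 0.1457 (false positive rate = 1 - specificity)

Step 1: Find P(+)
P(+) = P(+|D)P(D) + P(+|¬D)P(¬D)
     = 0.9000 × 0.0186 + 0.1457 × 0.9814
     = 0.01674000 + 0.14298998
     = 0.15972998

Step 2: Apply Bayes' theorem for P(D|+)
P(D|+) = P(+|D)P(D) / P(+)
       = 0.01674000 / 0.15972998
       = 0.1048


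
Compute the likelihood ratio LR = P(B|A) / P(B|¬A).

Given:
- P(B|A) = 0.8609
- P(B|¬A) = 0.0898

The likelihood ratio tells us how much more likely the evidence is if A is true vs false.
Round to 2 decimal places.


Likelihood Ratio (LR) = P(B|A) / P(B|¬A)

LR = 0.8609 / 0.0898
   = 9.59

The evidence is 9.59 times more likely if A is true than if A is false.
Because LR exceeds 1, B is evidence for A.


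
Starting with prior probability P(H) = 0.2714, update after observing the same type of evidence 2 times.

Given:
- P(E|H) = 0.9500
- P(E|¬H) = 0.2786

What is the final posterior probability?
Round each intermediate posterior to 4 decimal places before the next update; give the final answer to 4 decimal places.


Sequential Bayesian updating:

Initial prior: P(H) = 0.2714

Update 1:
  P(E) = 0.9500 × 0.2714 + 0.2786 × 0.7286 = 0.25783000 + 0.20298796 = 0.46081796
  P(H|E) = 0.25783000 / 0.46081796 = 0.5595

Update 2:
  P(E) = 0.9500 × 0.5595 + 0.2786 × 0.4405 = 0.53152500 + 0.12272330 = 0.65424830
  P(H|E) = 0.53152500 / 0.65424830 = 0.8124

Final posterior: 0.8124


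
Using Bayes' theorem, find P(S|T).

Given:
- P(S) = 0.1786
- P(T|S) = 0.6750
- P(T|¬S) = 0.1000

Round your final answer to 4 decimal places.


Bayes' theorem: P(S|T) = P(T|S) × P(S) / P(T)

Step 1: Calculate P(T) using law of total probability
P(T) = P(T|S)P(S) + P(T|¬S)P(¬S)
     = 0.6750 × 0.1786 + 0.1000 × 0.8214
     = 0.12055500 + 0.08214000
     = 0.20269500

Step 2: Apply Bayes' theorem
P(S|T) = P(T|S) × P(S) / P(T)
       = 0.12055500 / 0.20269500
       = 0.5948


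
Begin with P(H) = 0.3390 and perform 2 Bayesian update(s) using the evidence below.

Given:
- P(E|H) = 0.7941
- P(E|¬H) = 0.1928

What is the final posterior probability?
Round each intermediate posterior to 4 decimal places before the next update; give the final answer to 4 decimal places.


Sequential Bayesian updating:

Initial prior: P(H) = 0.3390

Update 1:
  P(E) = 0.7941 × 0.3390 + 0.1928 × 0.6610 = 0.26919990 + 0.12744080 = 0.39664070
  P(H|E) = 0.26919990 / 0.39664070 = 0.6787

Update 2:
  P(E) = 0.7941 × 0.6787 + 0.1928 × 0.3213 = 0.53895567 + 0.06194664 = 0.60090231
  P(H|E) = 0.53895567 / 0.60090231 = 0.8969

Final posterior: 0.8969


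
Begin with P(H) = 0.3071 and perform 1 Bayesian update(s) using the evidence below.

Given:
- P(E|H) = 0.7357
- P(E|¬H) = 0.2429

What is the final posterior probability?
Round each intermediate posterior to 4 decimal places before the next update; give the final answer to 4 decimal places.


Sequential Bayesian updating:

Initial prior: P(H) = 0.3071

Update 1:
  P(E) = 0.7357 × 0.3071 + 0.2429 × 0.6929 = 0.22593347 + 0.16830541 = 0.39423888
  P(H|E) = 0.22593347 / 0.39423888 = 0.5731

Final posterior: 0.5731


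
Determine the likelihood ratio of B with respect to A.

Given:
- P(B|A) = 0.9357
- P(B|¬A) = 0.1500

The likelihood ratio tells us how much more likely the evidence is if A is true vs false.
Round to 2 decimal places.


Likelihood Ratio (LR) = P(B|A) / P(B|¬A)

LR = 0.9357 / 0.1500
   = 6.24

The evidence is 6.24 times more likely if A is true than if A is false.
LR > 1, so observing B raises the odds in favor of A.


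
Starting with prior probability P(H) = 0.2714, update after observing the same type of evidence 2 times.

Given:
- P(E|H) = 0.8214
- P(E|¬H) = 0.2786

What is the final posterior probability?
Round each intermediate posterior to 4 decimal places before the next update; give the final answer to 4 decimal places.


Sequential Bayesian updating:

Initial prior: P(H) = 0.2714

Update 1:
  P(E) = 0.8214 × 0.2714 + 0.2786 × 0.7286 = 0.22292796 + 0.20298796 = 0.42591592
  P(H|E) = 0.22292796 / 0.42591592 = 0.5234

Update 2:
  P(E) = 0.8214 × 0.5234 + 0.2786 × 0.4766 = 0.42992076 + 0.13278076 = 0.56270152
  P(H|E) = 0.42992076 / 0.56270152 = 0.7640

Final posterior: 0.7640


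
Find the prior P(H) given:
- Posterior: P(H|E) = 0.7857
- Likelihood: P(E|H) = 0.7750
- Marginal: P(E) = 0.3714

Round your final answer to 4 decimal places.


From Bayes' theorem: P(H|E) = P(E|H) × P(H) / P(E)

Rearranging for P(H):
P(H) = P(H|E) × P(E) / P(E|H)
     = 0.7857 × 0.3714 / 0.7750
     = 0.29180898 / 0.7750
     = 0.3765


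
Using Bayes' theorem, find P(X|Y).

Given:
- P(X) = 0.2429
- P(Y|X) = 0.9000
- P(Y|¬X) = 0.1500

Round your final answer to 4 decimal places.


Bayes' theorem: P(X|Y) = P(Y|X) × P(X) / P(Y)

Step 1: Calculate P(Y) using law of total probability
P(Y) = P(Y|X)P(X) + P(Y|¬X)P(¬X)
     = 0.9000 × 0.2429 + 0.1500 × 0.7571
     = 0.21861000 + 0.11356500
     = 0.33217500

Step 2: Apply Bayes' theorem
P(X|Y) = P(Y|X) × P(X) / P(Y)
       = 0.21861000 / 0.33217500
       = 0.6581


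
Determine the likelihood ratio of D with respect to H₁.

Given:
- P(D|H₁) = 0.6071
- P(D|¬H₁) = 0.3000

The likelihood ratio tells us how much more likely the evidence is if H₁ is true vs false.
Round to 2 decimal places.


Likelihood Ratio (LR) = P(D|H₁) / P(D|¬H₁)

LR = 0.6071 / 0.3000
   = 2.02

The evidence is 2.02 times more likely if H₁ is true than if H₁ is false.
Since LR > 1, the evidence supports H₁ over ¬H₁.


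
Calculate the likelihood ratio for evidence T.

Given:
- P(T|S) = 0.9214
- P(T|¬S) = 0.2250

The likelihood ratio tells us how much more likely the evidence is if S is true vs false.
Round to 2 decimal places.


Likelihood Ratio (LR) = P(T|S) / P(T|¬S)

LR = 0.9214 / 0.2250
   = 4.10

The evidence is 4.10 times more likely if S is true than if S is false.
LR > 1, so observing T raises the odds in favor of S.


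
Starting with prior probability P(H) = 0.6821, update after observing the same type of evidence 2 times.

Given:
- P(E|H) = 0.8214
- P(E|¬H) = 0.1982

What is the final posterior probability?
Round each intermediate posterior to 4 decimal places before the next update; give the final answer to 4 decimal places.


Sequential Bayesian updating:

Initial prior: P(H) = 0.6821

Update 1:
  P(E) = 0.8214 × 0.6821 + 0.1982 × 0.3179 = 0.56027694 + 0.06300778 = 0.62328472
  P(H|E) = 0.56027694 / 0.62328472 = 0.8989

Update 2:
  P(E) = 0.8214 × 0.8989 + 0.1982 × 0.1011 = 0.73835646 + 0.02003802 = 0.75839448
  P(H|E) = 0.73835646 / 0.75839448 = 0.9736

Final posterior: 0.9736


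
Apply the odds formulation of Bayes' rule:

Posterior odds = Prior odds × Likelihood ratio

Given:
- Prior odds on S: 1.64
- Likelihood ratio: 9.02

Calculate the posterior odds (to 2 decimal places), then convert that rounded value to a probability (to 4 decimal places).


Step 1: Calculate posterior odds
Posterior odds = Prior odds × LR
               = 1.64 × 9.02
               = 14.79

Step 2: Convert to probability
P(S|E) = Posterior odds / (1 + Posterior odds)
       = 14.79 / (1 + 14.79)
       = 14.79 / 15.79
       = 0.9367

The evidence increased P(S) from 0.6212 to 0.9367.


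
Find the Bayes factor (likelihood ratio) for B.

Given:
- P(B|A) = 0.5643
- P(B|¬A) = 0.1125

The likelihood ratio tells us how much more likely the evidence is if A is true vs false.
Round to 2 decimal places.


Likelihood Ratio (LR) = P(B|A) / P(B|¬A)

LR = 0.5643 / 0.1125
   = 5.02

The evidence is 5.02 times more likely if A is true than if A is false.
Since LR > 1, the evidence supports A over ¬A.


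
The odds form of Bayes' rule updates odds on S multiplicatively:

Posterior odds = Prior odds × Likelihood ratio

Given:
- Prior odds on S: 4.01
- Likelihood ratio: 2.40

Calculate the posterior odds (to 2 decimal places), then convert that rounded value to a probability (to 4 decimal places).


Step 1: Calculate posterior odds
Posterior odds = Prior odds × LR
               = 4.01 × 2.40
               = 9.62

Step 2: Convert to probability
P(S|E) = Posterior odds / (1 + Posterior odds)
       = 9.62 / (1 + 9.62)
       = 9.62 / 10.62
       = 0.9058

The evidence increased P(S) from 0.8004 to 0.9058.


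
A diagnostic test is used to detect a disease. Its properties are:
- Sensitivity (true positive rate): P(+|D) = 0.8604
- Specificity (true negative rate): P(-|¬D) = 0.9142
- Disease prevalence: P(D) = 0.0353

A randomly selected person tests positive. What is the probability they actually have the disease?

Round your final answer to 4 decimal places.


Let D = has disease, + = positive test

Given:
- P(D) = 0.0353 (prevalence)
- P(+|D) = 0.8604 (sensitivity)
- P(-|¬D) = 0.9142 (specificity)
- P(+|¬D) = 0.0858 (false positive rate = 1 - specificity)

Step 1: Find P(+)
P(+) = P(+|D)P(D) + P(+|¬D)P(¬D)
     = 0.8604 × 0.0353 + 0.0858 × 0.9647
     = 0.03037212 + 0.08277126
     = 0.11314338

Step 2: Apply Bayes' theorem for P(D|+)
P(D|+) = P(+|D)P(D) / P(+)
       = 0.03037212 / 0.11314338
       = 0.2684


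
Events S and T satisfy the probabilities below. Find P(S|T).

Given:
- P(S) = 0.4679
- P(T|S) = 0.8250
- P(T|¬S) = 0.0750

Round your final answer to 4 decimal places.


Bayes' theorem: P(S|T) = P(T|S) × P(S) / P(T)

Step 1: Calculate P(T) using law of total probability
P(T) = P(T|S)P(S) + P(T|¬S)P(¬S)
     = 0.8250 × 0.4679 + 0.0750 × 0.5321
     = 0.38601750 + 0.03990750
     = 0.42592500

Step 2: Apply Bayes' theorem
P(S|T) = P(T|S) × P(S) / P(T)
       = 0.38601750 / 0.42592500
       = 0.9063


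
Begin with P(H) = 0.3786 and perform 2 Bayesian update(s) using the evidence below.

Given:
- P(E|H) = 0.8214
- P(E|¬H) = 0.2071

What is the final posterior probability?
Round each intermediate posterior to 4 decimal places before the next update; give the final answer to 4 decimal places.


Sequential Bayesian updating:

Initial prior: P(H) = 0.3786

Update 1:
  P(E) = 0.8214 × 0.3786 + 0.2071 × 0.6214 = 0.31098204 + 0.12869194 = 0.43967398
  P(H|E) = 0.31098204 / 0.43967398 = 0.7073

Update 2:
  P(E) = 0.8214 × 0.7073 + 0.2071 × 0.2927 = 0.58097622 + 0.06061817 = 0.64159439
  P(H|E) = 0.58097622 / 0.64159439 = 0.9055

Final posterior: 0.9055


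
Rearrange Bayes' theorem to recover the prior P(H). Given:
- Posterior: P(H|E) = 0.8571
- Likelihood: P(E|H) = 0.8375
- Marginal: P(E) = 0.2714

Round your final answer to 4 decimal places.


From Bayes' theorem: P(H|E) = P(E|H) × P(H) / P(E)

Rearranging for P(H):
P(H) = P(H|E) × P(E) / P(E|H)
     = 0.8571 × 0.2714 / 0.8375
     = 0.23261694 / 0.8375
     = 0.2778


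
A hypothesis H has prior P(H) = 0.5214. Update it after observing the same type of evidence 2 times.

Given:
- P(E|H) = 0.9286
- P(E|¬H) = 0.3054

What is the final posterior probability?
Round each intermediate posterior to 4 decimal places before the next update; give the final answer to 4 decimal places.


Sequential Bayesian updating:

Initial prior: P(H) = 0.5214

Update 1:
  P(E) = 0.9286 × 0.5214 + 0.3054 × 0.4786 = 0.48417204 + 0.14616444 = 0.63033648
  P(H|E) = 0.48417204 / 0.63033648 = 0.7681

Update 2:
  P(E) = 0.9286 × 0.7681 + 0.3054 × 0.2319 = 0.71325766 + 0.07082226 = 0.78407992
  P(H|E) = 0.71325766 / 0.78407992 = 0.9097

Final posterior: 0.9097


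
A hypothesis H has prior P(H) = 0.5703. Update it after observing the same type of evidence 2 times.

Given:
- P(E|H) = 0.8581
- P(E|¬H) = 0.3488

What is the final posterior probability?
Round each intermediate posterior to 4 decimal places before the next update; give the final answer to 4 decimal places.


Sequential Bayesian updating:

Initial prior: P(H) = 0.5703

Update 1:
  P(E) = 0.8581 × 0.5703 + 0.3488 × 0.4297 = 0.48937443 + 0.14987936 = 0.63925379
  P(H|E) = 0.48937443 / 0.63925379 = 0.7655

Update 2:
  P(E) = 0.8581 × 0.7655 + 0.3488 × 0.2345 = 0.65687555 + 0.08179360 = 0.73866915
  P(H|E) = 0.65687555 / 0.73866915 = 0.8893

Final posterior: 0.8893


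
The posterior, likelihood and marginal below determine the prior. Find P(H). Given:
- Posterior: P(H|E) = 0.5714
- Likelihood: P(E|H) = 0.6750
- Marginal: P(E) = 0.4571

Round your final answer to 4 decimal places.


From Bayes' theorem: P(H|E) = P(E|H) × P(H) / P(E)

Rearranging for P(H):
P(H) = P(H|E) × P(E) / P(E|H)
     = 0.5714 × 0.4571 / 0.6750
     = 0.26118694 / 0.6750
     = 0.3869


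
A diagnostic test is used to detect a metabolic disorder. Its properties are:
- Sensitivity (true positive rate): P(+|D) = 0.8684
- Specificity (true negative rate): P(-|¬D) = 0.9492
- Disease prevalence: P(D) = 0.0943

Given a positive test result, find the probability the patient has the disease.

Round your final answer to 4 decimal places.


Let D = has disease, + = positive test

Given:
- P(D) = 0.0943 (prevalence)
- P(+|D) = 0.8684 (sensitivity)
- P(-|¬D) = 0.9492 (specificity)
- P(+|¬D) = 0.0508 (false positive rate = 1 - specificity)

Step 1: Find P(+)
P(+) = P(+|D)P(D) + P(+|¬D)P(¬D)
     = 0.8684 × 0.0943 + 0.0508 × 0.9057
     = 0.08189012 + 0.04600956
     = 0.12789968

Step 2: Apply Bayes' theorem for P(D|+)
P(D|+) = P(+|D)P(D) / P(+)
       = 0.08189012 / 0.12789968
       = 0.6403


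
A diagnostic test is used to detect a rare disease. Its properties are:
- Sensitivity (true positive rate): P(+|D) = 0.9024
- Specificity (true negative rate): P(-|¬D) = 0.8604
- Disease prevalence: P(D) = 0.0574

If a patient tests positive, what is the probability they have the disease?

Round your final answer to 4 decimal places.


Let D = has disease, + = positive test

Given:
- P(D) = 0.0574 (prevalence)
- P(+|D) = 0.9024 (sensitivity)
- P(-|¬D) = 0.8604 (specificity)
- P(+|¬D) = 0.1396 (false positive rate = 1 - specificity)

Step 1: Find P(+)
P(+) = P(+|D)P(D) + P(+|¬D)P(¬D)
     = 0.9024 × 0.0574 + 0.1396 × 0.9426
     = 0.05179776 + 0.13158696
     = 0.18338472

Step 2: Apply Bayes' theorem for P(D|+)
P(D|+) = P(+|D)P(D) / P(+)
       = 0.05179776 / 0.18338472
       = 0.2825


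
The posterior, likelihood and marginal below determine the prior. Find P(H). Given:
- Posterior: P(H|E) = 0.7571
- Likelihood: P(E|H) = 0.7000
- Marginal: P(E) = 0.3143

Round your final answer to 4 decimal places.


From Bayes' theorem: P(H|E) = P(E|H) × P(H) / P(E)

Rearranging for P(H):
P(H) = P(H|E) × P(E) / P(E|H)
     = 0.7571 × 0.3143 / 0.7000
     = 0.23795653 / 0.7000
     = 0.3399


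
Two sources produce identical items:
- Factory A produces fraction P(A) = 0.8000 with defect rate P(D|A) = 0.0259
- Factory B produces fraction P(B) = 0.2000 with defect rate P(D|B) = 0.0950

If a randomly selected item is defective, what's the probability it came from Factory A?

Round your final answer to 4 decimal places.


Let A = from Factory A, D = defective

Given:
- P(A) = 0.8000, P(B) = 0.2000
- P(D|A) = 0.0259, P(D|B) = 0.0950

Step 1: Find P(D)
P(D) = P(D|A)P(A) + P(D|B)P(B)
     = 0.0259 × 0.8000 + 0.0950 × 0.2000
     = 0.02072000 + 0.01900000
     = 0.03972000

Step 2: Apply Bayes' theorem
P(A|D) = P(D|A)P(A) / P(D)
       = 0.02072000 / 0.03972000
       = 0.5217


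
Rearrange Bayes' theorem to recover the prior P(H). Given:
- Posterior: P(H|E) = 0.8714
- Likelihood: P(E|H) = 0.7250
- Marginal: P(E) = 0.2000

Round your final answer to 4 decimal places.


From Bayes' theorem: P(H|E) = P(E|H) × P(H) / P(E)

Rearranging for P(H):
P(H) = P(H|E) × P(E) / P(E|H)
     = 0.8714 × 0.2000 / 0.7250
     = 0.17428000 / 0.7250
     = 0.2404


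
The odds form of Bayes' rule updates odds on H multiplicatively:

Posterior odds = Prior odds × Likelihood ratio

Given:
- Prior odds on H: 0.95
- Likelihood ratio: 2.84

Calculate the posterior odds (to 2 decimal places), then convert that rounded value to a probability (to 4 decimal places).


Step 1: Calculate posterior odds
Posterior odds = Prior odds × LR
               = 0.95 × 2.84
               = 2.70

Step 2: Convert to probability
P(H|E) = Posterior odds / (1 + Posterior odds)
       = 2.70 / (1 + 2.70)
       = 2.70 / 3.70
       = 0.7297

The evidence increased P(H) from 0.4872 to 0.7297.


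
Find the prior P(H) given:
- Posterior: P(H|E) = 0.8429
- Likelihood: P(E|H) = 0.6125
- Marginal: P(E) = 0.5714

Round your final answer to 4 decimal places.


From Bayes' theorem: P(H|E) = P(E|H) × P(H) / P(E)

Rearranging for P(H):
P(H) = P(H|E) × P(E) / P(E|H)
     = 0.8429 × 0.5714 / 0.6125
     = 0.48163306 / 0.6125
     = 0.7863


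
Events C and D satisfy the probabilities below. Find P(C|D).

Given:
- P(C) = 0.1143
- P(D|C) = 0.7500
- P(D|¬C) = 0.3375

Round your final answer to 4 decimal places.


Bayes' theorem: P(C|D) = P(D|C) × P(C) / P(D)

Step 1: Calculate P(D) using law of total probability
P(D) = P(D|C)P(C) + P(D|¬C)P(¬C)
     = 0.7500 × 0.1143 + 0.3375 × 0.8857
     = 0.08572500 + 0.29892375
     = 0.38464875

Step 2: Apply Bayes' theorem
P(C|D) = P(D|C) × P(C) / P(D)
       = 0.08572500 / 0.38464875
       = 0.2229


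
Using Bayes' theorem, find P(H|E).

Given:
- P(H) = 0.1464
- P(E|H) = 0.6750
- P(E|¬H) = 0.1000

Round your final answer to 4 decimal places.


Bayes' theorem: P(H|E) = P(E|H) × P(H) / P(E)

Step 1: Calculate P(E) using law of total probability
P(E) = P(E|H)P(H) + P(E|¬H)P(¬H)
     = 0.6750 × 0.1464 + 0.1000 × 0.8536
     = 0.09882000 + 0.08536000
     = 0.18418000

Step 2: Apply Bayes' theorem
P(H|E) = P(E|H) × P(H) / P(E)
       = 0.09882000 / 0.18418000
       = 0.5365


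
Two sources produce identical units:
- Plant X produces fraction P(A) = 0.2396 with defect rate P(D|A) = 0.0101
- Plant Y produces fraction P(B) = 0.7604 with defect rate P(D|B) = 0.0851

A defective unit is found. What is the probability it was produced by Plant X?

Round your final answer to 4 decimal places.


Let A = from Plant X, D = defective

Given:
- P(A) = 0.2396, P(B) = 0.7604
- P(D|A) = 0.0101, P(D|B) = 0.0851

Step 1: Find P(D)
P(D) = P(D|A)P(A) + P(D|B)P(B)
     = 0.0101 × 0.2396 + 0.0851 × 0.7604
     = 0.00241996 + 0.06471004
     = 0.06713000

Step 2: Apply Bayes' theorem
P(A|D) = P(D|A)P(A) / P(D)
       = 0.00241996 / 0.06713000
       = 0.0360


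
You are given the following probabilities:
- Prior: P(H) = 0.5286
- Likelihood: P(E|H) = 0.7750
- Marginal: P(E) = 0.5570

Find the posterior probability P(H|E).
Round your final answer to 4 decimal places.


Using Bayes' theorem:

P(H|E) = P(E|H) × P(H) / P(E)
       = 0.7750 × 0.5286 / 0.5570
       = 0.40966500 / 0.5570
       = 0.7355

The evidence strengthens our belief in H.
Prior: 0.5286 → Posterior: 0.7355


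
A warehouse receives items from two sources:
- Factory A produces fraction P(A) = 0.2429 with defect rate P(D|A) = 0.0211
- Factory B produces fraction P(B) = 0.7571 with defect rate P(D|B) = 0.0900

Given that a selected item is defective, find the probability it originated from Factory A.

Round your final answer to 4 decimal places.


Let A = from Factory A, D = defective

Given:
- P(A) = 0.2429, P(B) = 0.7571
- P(D|A) = 0.0211, P(D|B) = 0.0900

Step 1: Find P(D)
P(D) = P(D|A)P(A) + P(D|B)P(B)
     = 0.0211 × 0.2429 + 0.0900 × 0.7571
     = 0.00512519 + 0.06813900
     = 0.07326419

Step 2: Apply Bayes' theorem
P(A|D) = P(D|A)P(A) / P(D)
       = 0.00512519 / 0.07326419
       = 0.0700


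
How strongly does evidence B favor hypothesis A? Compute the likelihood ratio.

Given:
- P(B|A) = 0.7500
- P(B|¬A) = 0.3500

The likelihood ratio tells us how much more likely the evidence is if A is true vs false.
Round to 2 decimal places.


Likelihood Ratio (LR) = P(B|A) / P(B|¬A)

LR = 0.7500 / 0.3500
   = 2.14

The evidence is 2.14 times more likely if A is true than if A is false.
LR > 1, so observing B raises the odds in favor of A.


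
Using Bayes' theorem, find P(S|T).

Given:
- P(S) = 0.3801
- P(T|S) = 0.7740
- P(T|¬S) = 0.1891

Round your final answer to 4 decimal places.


Bayes' theorem: P(S|T) = P(T|S) × P(S) / P(T)

Step 1: Calculate P(T) using law of total probability
P(T) = P(T|S)P(S) + P(T|¬S)P(¬S)
     = 0.7740 × 0.3801 + 0.1891 × 0.6199
     = 0.29419740 + 0.11722309
     = 0.41142049

Step 2: Apply Bayes' theorem
P(S|T) = P(T|S) × P(S) / P(T)
       = 0.29419740 / 0.41142049
       = 0.7151


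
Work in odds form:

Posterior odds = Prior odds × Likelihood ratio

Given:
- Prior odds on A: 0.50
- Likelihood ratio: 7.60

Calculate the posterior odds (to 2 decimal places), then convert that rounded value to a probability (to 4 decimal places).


Step 1: Calculate posterior odds
Posterior odds = Prior odds × LR
               = 0.50 × 7.60
               = 3.80

Step 2: Convert to probability
P(A|E) = Posterior odds / (1 + Posterior odds)
       = 3.80 / (1 + 3.80)
       = 3.80 / 4.80
       = 0.7917

The evidence increased P(A) from 0.3333 to 0.7917.


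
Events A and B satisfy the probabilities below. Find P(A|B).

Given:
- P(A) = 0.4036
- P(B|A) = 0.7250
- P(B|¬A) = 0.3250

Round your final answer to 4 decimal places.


Bayes' theorem: P(A|B) = P(B|A) × P(A) / P(B)

Step 1: Calculate P(B) using law of total probability
P(B) = P(B|A)P(A) + P(B|¬A)P(¬A)
     = 0.7250 × 0.4036 + 0.3250 × 0.5964
     = 0.29261000 + 0.19383000
     = 0.48644000

Step 2: Apply Bayes' theorem
P(A|B) = P(B|A) × P(A) / P(B)
       = 0.29261000 / 0.48644000
       = 0.6015


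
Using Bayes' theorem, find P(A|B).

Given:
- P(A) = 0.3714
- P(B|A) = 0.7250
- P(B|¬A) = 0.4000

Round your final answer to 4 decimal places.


Bayes' theorem: P(A|B) = P(B|A) × P(A) / P(B)

Step 1: Calculate P(B) using law of total probability
P(B) = P(B|A)P(A) + P(B|¬A)P(¬A)
     = 0.7250 × 0.3714 + 0.4000 × 0.6286
     = 0.26926500 + 0.25144000
     = 0.52070500

Step 2: Apply Bayes' theorem
P(A|B) = P(B|A) × P(A) / P(B)
       = 0.26926500 / 0.52070500
       = 0.5171


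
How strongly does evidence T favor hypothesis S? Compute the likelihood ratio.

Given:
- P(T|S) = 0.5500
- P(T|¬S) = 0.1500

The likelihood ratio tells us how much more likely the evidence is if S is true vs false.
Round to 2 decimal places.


Likelihood Ratio (LR) = P(T|S) / P(T|¬S)

LR = 0.5500 / 0.1500
   = 3.67

The evidence is 3.67 times more likely if S is true than if S is false.
Because LR exceeds 1, T is evidence for S.


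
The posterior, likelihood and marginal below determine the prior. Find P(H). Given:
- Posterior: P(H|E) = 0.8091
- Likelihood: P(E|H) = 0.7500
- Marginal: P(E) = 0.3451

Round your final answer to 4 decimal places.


From Bayes' theorem: P(H|E) = P(E|H) × P(H) / P(E)

Rearranging for P(H):
P(H) = P(H|E) × P(E) / P(E|H)
     = 0.8091 × 0.3451 / 0.7500
     = 0.27922041 / 0.7500
     = 0.3723


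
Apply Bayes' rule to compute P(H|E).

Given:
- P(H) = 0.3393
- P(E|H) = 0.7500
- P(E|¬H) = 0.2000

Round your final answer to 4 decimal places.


Bayes' theorem: P(H|E) = P(E|H) × P(H) / P(E)

Step 1: Calculate P(E) using law of total probability
P(E) = P(E|H)P(H) + P(E|¬H)P(¬H)
     = 0.7500 × 0.3393 + 0.2000 × 0.6607
     = 0.25447500 + 0.13214000
     = 0.38661500

Step 2: Apply Bayes' theorem
P(H|E) = P(E|H) × P(H) / P(E)
       = 0.25447500 / 0.38661500
       = 0.6582


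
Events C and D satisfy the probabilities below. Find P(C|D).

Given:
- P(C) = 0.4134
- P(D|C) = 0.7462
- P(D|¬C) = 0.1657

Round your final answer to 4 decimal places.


Bayes' theorem: P(C|D) = P(D|C) × P(C) / P(D)

Step 1: Calculate P(D) using law of total probability
P(D) = P(D|C)P(C) + P(D|¬C)P(¬C)
     = 0.7462 × 0.4134 + 0.1657 × 0.5866
     = 0.30847908 + 0.09719962
     = 0.40567870

Step 2: Apply Bayes' theorem
P(C|D) = P(D|C) × P(C) / P(D)
       = 0.30847908 / 0.40567870
       = 0.7604


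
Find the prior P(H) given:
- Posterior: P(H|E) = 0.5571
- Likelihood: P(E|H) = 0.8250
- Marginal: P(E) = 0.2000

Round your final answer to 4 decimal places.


From Bayes' theorem: P(H|E) = P(E|H) × P(H) / P(E)

Rearranging for P(H):
P(H) = P(H|E) × P(E) / P(E|H)
     = 0.5571 × 0.2000 / 0.8250
     = 0.11142000 / 0.8250
     = 0.1351


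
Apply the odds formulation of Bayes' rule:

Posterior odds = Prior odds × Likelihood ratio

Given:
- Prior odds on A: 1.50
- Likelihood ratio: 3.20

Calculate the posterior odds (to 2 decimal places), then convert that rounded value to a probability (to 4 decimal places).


Step 1: Calculate posterior odds
Posterior odds = Prior odds × LR
               = 1.50 × 3.20
               = 4.80

Step 2: Convert to probability
P(A|E) = Posterior odds / (1 + Posterior odds)
       = 4.80 / (1 + 4.80)
       = 4.80 / 5.80
       = 0.8276

The evidence increased P(A) from 0.6000 to 0.8276.


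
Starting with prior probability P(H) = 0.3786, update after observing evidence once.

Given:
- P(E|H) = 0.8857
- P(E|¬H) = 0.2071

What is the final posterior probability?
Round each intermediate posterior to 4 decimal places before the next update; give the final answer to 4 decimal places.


Sequential Bayesian updating:

Initial prior: P(H) = 0.3786

Update 1:
  P(E) = 0.8857 × 0.3786 + 0.2071 × 0.6214 = 0.33532602 + 0.12869194 = 0.46401796
  P(H|E) = 0.33532602 / 0.46401796 = 0.7227

Final posterior: 0.7227


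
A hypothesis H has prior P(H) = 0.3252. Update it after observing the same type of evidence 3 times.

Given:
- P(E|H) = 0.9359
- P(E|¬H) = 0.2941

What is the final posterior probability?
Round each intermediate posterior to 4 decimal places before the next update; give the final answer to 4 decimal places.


Sequential Bayesian updating:

Initial prior: P(H) = 0.3252

Update 1:
  P(E) = 0.9359 × 0.3252 + 0.2941 × 0.6748 = 0.30435468 + 0.19845868 = 0.50281336
  P(H|E) = 0.30435468 / 0.50281336 = 0.6053

Update 2:
  P(E) = 0.9359 × 0.6053 + 0.2941 × 0.3947 = 0.56650027 + 0.11608127 = 0.68258154
  P(H|E) = 0.56650027 / 0.68258154 = 0.8299

Update 3:
  P(E) = 0.9359 × 0.8299 + 0.2941 × 0.1701 = 0.77670341 + 0.05002641 = 0.82672982
  P(H|E) = 0.77670341 / 0.82672982 = 0.9395

Final posterior: 0.9395


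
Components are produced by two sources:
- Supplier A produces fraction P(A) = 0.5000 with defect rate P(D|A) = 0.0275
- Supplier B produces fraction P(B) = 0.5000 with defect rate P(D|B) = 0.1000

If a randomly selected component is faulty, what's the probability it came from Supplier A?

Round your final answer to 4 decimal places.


Let A = from Supplier A, D = faulty

Given:
- P(A) = 0.5000, P(B) = 0.5000
- P(D|A) = 0.0275, P(D|B) = 0.1000

Step 1: Find P(D)
P(D) = P(D|A)P(A) + P(D|B)P(B)
     = 0.0275 × 0.5000 + 0.1000 × 0.5000
     = 0.01375000 + 0.05000000
     = 0.06375000

Step 2: Apply Bayes' theorem
P(A|D) = P(D|A)P(A) / P(D)
       = 0.01375000 / 0.06375000
       = 0.2157


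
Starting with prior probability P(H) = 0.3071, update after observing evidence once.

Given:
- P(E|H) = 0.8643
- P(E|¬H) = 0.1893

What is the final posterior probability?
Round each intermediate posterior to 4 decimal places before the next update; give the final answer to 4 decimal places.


Sequential Bayesian updating:

Initial prior: P(H) = 0.3071

Update 1:
  P(E) = 0.8643 × 0.3071 + 0.1893 × 0.6929 = 0.26542653 + 0.13116597 = 0.39659250
  P(H|E) = 0.26542653 / 0.39659250 = 0.6693

Final posterior: 0.6693


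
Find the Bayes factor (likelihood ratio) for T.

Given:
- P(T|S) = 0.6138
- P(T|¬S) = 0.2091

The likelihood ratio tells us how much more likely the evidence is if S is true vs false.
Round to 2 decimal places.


Likelihood Ratio (LR) = P(T|S) / P(T|¬S)

LR = 0.6138 / 0.2091
   = 2.94

The evidence is 2.94 times more likely if S is true than if S is false.
Since LR > 1, the evidence supports S over ¬S.


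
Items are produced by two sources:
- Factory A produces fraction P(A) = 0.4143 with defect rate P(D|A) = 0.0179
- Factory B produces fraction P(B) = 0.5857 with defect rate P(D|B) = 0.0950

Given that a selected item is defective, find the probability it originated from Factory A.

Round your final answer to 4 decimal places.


Let A = from Factory A, D = defective

Given:
- P(A) = 0.4143, P(B) = 0.5857
- P(D|A) = 0.0179, P(D|B) = 0.0950

Step 1: Find P(D)
P(D) = P(D|A)P(A) + P(D|B)P(B)
     = 0.0179 × 0.4143 + 0.0950 × 0.5857
     = 0.00741597 + 0.05564150
     = 0.06305747

Step 2: Apply Bayes' theorem
P(A|D) = P(D|A)P(A) / P(D)
       = 0.00741597 / 0.06305747
       = 0.1176


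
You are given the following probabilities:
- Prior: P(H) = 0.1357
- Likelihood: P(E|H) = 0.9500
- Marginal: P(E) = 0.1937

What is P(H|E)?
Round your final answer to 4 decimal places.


Using Bayes' theorem:

P(H|E) = P(E|H) × P(H) / P(E)
       = 0.9500 × 0.1357 / 0.1937
       = 0.12891500 / 0.1937
       = 0.6655

The evidence strengthens our belief in H.
Prior: 0.1357 → Posterior: 0.6655


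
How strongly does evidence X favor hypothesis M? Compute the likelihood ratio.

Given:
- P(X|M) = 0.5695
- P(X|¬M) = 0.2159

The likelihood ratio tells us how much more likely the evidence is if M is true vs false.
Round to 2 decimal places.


Likelihood Ratio (LR) = P(X|M) / P(X|¬M)

LR = 0.5695 / 0.2159
   = 2.64

The evidence is 2.64 times more likely if M is true than if M is false.
LR > 1, so observing X raises the odds in favor of M.


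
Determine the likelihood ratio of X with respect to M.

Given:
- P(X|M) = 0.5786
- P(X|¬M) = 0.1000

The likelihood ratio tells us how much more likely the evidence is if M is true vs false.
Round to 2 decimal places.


Likelihood Ratio (LR) = P(X|M) / P(X|¬M)

LR = 0.5786 / 0.1000
   = 5.79

The evidence is 5.79 times more likely if M is true than if M is false.
Because LR exceeds 1, X is evidence for M.


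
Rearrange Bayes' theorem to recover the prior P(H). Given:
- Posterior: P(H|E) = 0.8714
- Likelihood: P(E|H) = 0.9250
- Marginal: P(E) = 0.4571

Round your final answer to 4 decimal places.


From Bayes' theorem: P(H|E) = P(E|H) × P(H) / P(E)

Rearranging for P(H):
P(H) = P(H|E) × P(E) / P(E|H)
     = 0.8714 × 0.4571 / 0.9250
     = 0.39831694 / 0.9250
     = 0.4306


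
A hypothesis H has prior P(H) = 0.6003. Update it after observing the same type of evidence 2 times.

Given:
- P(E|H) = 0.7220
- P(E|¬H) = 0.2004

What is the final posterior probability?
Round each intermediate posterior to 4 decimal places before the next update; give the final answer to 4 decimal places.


Sequential Bayesian updating:

Initial prior: P(H) = 0.6003

Update 1:
  P(E) = 0.7220 × 0.6003 + 0.2004 × 0.3997 = 0.43341660 + 0.08009988 = 0.51351648
  P(H|E) = 0.43341660 / 0.51351648 = 0.8440

Update 2:
  P(E) = 0.7220 × 0.8440 + 0.2004 × 0.1560 = 0.60936800 + 0.03126240 = 0.64063040
  P(H|E) = 0.60936800 / 0.64063040 = 0.9512

Final posterior: 0.9512


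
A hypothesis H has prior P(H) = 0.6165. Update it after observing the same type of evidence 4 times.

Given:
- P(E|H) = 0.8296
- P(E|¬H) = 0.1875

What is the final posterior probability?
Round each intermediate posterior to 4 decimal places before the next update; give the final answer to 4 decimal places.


Sequential Bayesian updating:

Initial prior: P(H) = 0.6165

Update 1:
  P(E) = 0.8296 × 0.6165 + 0.1875 × 0.3835 = 0.51144840 + 0.07190625 = 0.58335465
  P(H|E) = 0.51144840 / 0.58335465 = 0.8767

Update 2:
  P(E) = 0.8296 × 0.8767 + 0.1875 × 0.1233 = 0.72731032 + 0.02311875 = 0.75042907
  P(H|E) = 0.72731032 / 0.75042907 = 0.9692

Update 3:
  P(E) = 0.8296 × 0.9692 + 0.1875 × 0.0308 = 0.80404832 + 0.00577500 = 0.80982332
  P(H|E) = 0.80404832 / 0.80982332 = 0.9929

Update 4:
  P(E) = 0.8296 × 0.9929 + 0.1875 × 0.0071 = 0.82370984 + 0.00133125 = 0.82504109
  P(H|E) = 0.82370984 / 0.82504109 = 0.9984

Final posterior: 0.9984


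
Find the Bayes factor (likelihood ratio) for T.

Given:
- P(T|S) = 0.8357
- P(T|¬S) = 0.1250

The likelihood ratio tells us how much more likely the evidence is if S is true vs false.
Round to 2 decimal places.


Likelihood Ratio (LR) = P(T|S) / P(T|¬S)

LR = 0.8357 / 0.1250
   = 6.69

The evidence is 6.69 times more likely if S is true than if S is false.
LR > 1, so observing T raises the odds in favor of S.


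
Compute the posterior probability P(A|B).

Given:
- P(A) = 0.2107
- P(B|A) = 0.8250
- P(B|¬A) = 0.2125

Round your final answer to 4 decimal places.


Bayes' theorem: P(A|B) = P(B|A) × P(A) / P(B)

Step 1: Calculate P(B) using law of total probability
P(B) = P(B|A)P(A) + P(B|¬A)P(¬A)
     = 0.8250 × 0.2107 + 0.2125 × 0.7893
     = 0.17382750 + 0.16772625
     = 0.34155375

Step 2: Apply Bayes' theorem
P(A|B) = P(B|A) × P(A) / P(B)
       = 0.17382750 / 0.34155375
       = 0.5089


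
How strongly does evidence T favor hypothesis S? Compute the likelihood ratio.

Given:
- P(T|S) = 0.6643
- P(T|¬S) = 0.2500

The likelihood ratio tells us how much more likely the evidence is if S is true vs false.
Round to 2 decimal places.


Likelihood Ratio (LR) = P(T|S) / P(T|¬S)

LR = 0.6643 / 0.2500
   = 2.66

The evidence is 2.66 times more likely if S is true than if S is false.
LR > 1, so observing T raises the odds in favor of S.


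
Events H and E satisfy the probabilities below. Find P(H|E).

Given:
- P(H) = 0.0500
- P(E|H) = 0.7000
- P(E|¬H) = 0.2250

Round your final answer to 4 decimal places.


Bayes' theorem: P(H|E) = P(E|H) × P(H) / P(E)

Step 1: Calculate P(E) using law of total probability
P(E) = P(E|H)P(H) + P(E|¬H)P(¬H)
     = 0.7000 × 0.0500 + 0.2250 × 0.9500
     = 0.03500000 + 0.21375000
     = 0.24875000

Step 2: Apply Bayes' theorem
P(H|E) = P(E|H) × P(H) / P(E)
       = 0.03500000 / 0.24875000
       = 0.1407


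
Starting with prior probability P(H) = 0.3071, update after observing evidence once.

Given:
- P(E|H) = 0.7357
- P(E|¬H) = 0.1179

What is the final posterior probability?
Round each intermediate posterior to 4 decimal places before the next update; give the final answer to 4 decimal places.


Sequential Bayesian updating:

Initial prior: P(H) = 0.3071

Update 1:
  P(E) = 0.7357 × 0.3071 + 0.1179 × 0.6929 = 0.22593347 + 0.08169291 = 0.30762638
  P(H|E) = 0.22593347 / 0.30762638 = 0.7344

Final posterior: 0.7344


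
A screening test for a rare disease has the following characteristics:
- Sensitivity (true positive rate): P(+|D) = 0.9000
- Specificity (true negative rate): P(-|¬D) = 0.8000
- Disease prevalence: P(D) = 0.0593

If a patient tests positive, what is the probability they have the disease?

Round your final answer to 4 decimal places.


Let D = has disease, + = positive test

Given:
- P(D) = 0.0593 (prevalence)
- P(+|D) = 0.9000 (sensitivity)
- P(-|¬D) = 0.8000 (specificity)
- P(+|¬D) = 0.2000 (false positive rate = 1 - specificity)

Step 1: Find P(+)
P(+) = P(+|D)P(D) + P(+|¬D)P(¬D)
     = 0.9000 × 0.0593 + 0.2000 × 0.9407
     = 0.05337000 + 0.18814000
     = 0.24151000

Step 2: Apply Bayes' theorem for P(D|+)
P(D|+) = P(+|D)P(D) / P(+)
       = 0.05337000 / 0.24151000
       = 0.2210


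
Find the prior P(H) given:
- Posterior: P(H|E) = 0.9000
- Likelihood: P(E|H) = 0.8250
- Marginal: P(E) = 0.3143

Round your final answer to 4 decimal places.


From Bayes' theorem: P(H|E) = P(E|H) × P(H) / P(E)

Rearranging for P(H):
P(H) = P(H|E) × P(E) / P(E|H)
     = 0.9000 × 0.3143 / 0.8250
     = 0.28287000 / 0.8250
     = 0.3429


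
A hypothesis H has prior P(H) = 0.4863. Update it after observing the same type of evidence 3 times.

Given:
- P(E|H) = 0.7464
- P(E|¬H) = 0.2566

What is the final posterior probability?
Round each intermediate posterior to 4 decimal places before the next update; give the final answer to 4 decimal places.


Sequential Bayesian updating:

Initial prior: P(H) = 0.4863

Update 1:
  P(E) = 0.7464 × 0.4863 + 0.2566 × 0.5137 = 0.36297432 + 0.13181542 = 0.49478974
  P(H|E) = 0.36297432 / 0.49478974 = 0.7336

Update 2:
  P(E) = 0.7464 × 0.7336 + 0.2566 × 0.2664 = 0.54755904 + 0.06835824 = 0.61591728
  P(H|E) = 0.54755904 / 0.61591728 = 0.8890

Update 3:
  P(E) = 0.7464 × 0.8890 + 0.2566 × 0.1110 = 0.66354960 + 0.02848260 = 0.69203220
  P(H|E) = 0.66354960 / 0.69203220 = 0.9588

Final posterior: 0.9588


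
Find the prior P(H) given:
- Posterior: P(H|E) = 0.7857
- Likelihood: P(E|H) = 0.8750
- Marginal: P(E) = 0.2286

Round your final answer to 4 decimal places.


From Bayes' theorem: P(H|E) = P(E|H) × P(H) / P(E)

Rearranging for P(H):
P(H) = P(H|E) × P(E) / P(E|H)
     = 0.7857 × 0.2286 / 0.8750
     = 0.17961102 / 0.8750
     = 0.2053


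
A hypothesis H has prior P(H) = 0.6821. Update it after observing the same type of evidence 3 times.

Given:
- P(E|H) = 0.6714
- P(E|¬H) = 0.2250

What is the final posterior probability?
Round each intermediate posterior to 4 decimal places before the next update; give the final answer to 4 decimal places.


Sequential Bayesian updating:

Initial prior: P(H) = 0.6821

Update 1:
  P(E) = 0.6714 × 0.6821 + 0.2250 × 0.3179 = 0.45796194 + 0.07152750 = 0.52948944
  P(H|E) = 0.45796194 / 0.52948944 = 0.8649

Update 2:
  P(E) = 0.6714 × 0.8649 + 0.2250 × 0.1351 = 0.58069386 + 0.03039750 = 0.61109136
  P(H|E) = 0.58069386 / 0.61109136 = 0.9503

Update 3:
  P(E) = 0.6714 × 0.9503 + 0.2250 × 0.0497 = 0.63803142 + 0.01118250 = 0.64921392
  P(H|E) = 0.63803142 / 0.64921392 = 0.9828

Final posterior: 0.9828


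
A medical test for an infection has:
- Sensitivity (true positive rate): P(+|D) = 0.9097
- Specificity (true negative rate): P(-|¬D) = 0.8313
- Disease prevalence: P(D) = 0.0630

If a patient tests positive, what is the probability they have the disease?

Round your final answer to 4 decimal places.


Let D = has disease, + = positive test

Given:
- P(D) = 0.0630 (prevalence)
- P(+|D) = 0.9097 (sensitivity)
- P(-|¬D) = 0.8313 (specificity)
- P(+|¬D) = 0.1687 (false positive rate = 1 - specificity)

Step 1: Find P(+)
P(+) = P(+|D)P(D) + P(+|¬D)P(¬D)
     = 0.9097 × 0.0630 + 0.1687 × 0.9370
     = 0.05731110 + 0.15807190
     = 0.21538300

Step 2: Apply Bayes' theorem for P(D|+)
P(D|+) = P(+|D)P(D) / P(+)
       = 0.05731110 / 0.21538300
       = 0.2661


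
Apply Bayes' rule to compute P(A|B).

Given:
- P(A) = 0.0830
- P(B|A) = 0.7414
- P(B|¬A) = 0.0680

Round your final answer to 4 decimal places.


Bayes' theorem: P(A|B) = P(B|A) × P(A) / P(B)

Step 1: Calculate P(B) using law of total probability
P(B) = P(B|A)P(A) + P(B|¬A)P(¬A)
     = 0.7414 × 0.0830 + 0.0680 × 0.9170
     = 0.06153620 + 0.06235600
     = 0.12389220

Step 2: Apply Bayes' theorem
P(A|B) = P(B|A) × P(A) / P(B)
       = 0.06153620 / 0.12389220
       = 0.4967
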